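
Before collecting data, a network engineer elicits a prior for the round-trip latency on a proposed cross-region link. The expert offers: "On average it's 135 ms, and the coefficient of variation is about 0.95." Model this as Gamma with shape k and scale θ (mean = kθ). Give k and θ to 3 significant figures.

For Gamma(k, scale θ): mean = kθ, variance = kθ², so CV = 1/√k.
CV = 0.95, hence k = 1/CV² = 1.11.
Then θ = mean/k = 135/1.11 = 122.

k ≈ 1.11, θ ≈ 122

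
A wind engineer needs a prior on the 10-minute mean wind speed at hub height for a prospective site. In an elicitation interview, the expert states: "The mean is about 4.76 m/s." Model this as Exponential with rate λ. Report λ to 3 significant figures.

λ ≈ 0.21

Exponential mean = 1/λ, so λ = 1/4.76 = 0.21.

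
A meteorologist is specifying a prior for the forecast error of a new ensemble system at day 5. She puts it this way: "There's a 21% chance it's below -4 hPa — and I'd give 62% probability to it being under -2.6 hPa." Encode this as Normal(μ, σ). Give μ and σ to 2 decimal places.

μ = -2.98, σ = 1.26

The p-quantile of Normal(μ,σ) is μ + z_p·σ, with z_{0.21} = -0.8064 and z_{0.62} = 0.3055.
Eliminate σ: μ = (z₂·x₁ − z₁·x₂)/(z₂ − z₁) = (0.3055·-4 − (-0.8064)·-2.6)/1.112 = -2.98.
Then σ = (x₂ − x₁)/(z₂ − z₁) = (-2.6 − -4)/1.112 = 1.26.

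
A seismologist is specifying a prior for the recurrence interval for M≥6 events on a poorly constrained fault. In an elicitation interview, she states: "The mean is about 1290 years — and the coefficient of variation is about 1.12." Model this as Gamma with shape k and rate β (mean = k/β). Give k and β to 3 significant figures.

For Gamma(k, rate β): mean = k/β, variance = k/β², so CV = 1/√k.
CV = 1.12, hence k = 1/CV² = 0.797.
Then β = k/mean = 0.797/1290 = 0.000618.

k ≈ 0.797, β ≈ 0.000618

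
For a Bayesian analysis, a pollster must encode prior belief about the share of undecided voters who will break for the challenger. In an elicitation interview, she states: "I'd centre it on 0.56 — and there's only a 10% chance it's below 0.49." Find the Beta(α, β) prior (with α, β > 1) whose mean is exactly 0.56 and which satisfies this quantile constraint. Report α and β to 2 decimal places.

α ≈ 46.48, β ≈ 36.52

With mean 0.56 fixed, write α = 0.56s, β = 0.44s where s = α+β.
Need P(θ < 0.49) = 0.1 under Beta(0.56s, 0.44s). Normal approximation: (q−m)/√(m(1−m)/s) ≈ z_{0.1} = -1.28, so s ≈ 0.56·0.44·(-1.28)²/(0.49−0.56)² = 82.6.
At s = 82.6: P(θ<0.49) ≈ 0.101. Adjusting to match 0.1 gives s ≈ 82.99.
So α = 0.56·82.99 ≈ 46.48, β = 0.44·82.99 ≈ 36.52.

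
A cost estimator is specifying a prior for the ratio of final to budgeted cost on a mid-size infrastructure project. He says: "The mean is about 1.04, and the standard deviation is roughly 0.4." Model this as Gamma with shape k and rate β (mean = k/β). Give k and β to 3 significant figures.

For Gamma(k, rate β): mean = k/β, variance = k/β², so CV = 1/√k.
CV = SD/mean = 0.4/1.04 = 0.3846, hence k = 1/CV² = 6.76.
Then β = k/mean = 6.76/1.04 = 6.5.

k ≈ 6.76, β ≈ 6.5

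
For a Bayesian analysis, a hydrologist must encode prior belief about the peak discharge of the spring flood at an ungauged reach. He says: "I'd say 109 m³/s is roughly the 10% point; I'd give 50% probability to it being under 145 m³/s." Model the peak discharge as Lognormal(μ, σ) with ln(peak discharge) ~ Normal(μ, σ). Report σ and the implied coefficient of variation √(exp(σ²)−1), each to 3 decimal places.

If T ~ Lognormal(μ,σ) then ln T ~ Normal(μ,σ), so the p-quantile of ln T is μ + z_p·σ.
ln(109) = 4.691 and ln(145) = 4.977; z_{0.1} = -1.282, z_{0.5} = 0.
σ = (4.977 − 4.691)/(0 − (-1.282)) = 0.223.
μ = 4.691 − (-1.282)·0.223 = 4.977.
CV = √(exp(σ²)−1) = √(exp(0.0496)−1) = 0.225.

σ ≈ 0.223, CV ≈ 0.225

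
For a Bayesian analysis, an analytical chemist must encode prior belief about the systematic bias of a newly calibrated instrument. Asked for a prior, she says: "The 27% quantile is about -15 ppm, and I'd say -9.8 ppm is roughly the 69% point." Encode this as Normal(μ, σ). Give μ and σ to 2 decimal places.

For Normal(μ,σ), the p-quantile is μ + z_p·σ. Here z_{0.27} = -0.6128, z_{0.69} = 0.4959.
So -15 = μ − 0.6128σ and -9.8 = μ + 0.4959σ.
Subtracting: σ = (-9.8 − -15)/(0.4959 − (-0.6128)) = 4.69.
Then μ = -15 − (-0.6128)·4.69 = -12.13.

μ = -12.13, σ = 4.69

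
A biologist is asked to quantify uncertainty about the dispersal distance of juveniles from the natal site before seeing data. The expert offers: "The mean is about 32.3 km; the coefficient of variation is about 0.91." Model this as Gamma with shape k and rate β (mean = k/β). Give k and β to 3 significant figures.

For Gamma(k, rate β): mean = k/β, variance = k/β², so CV = 1/√k.
CV = 0.91, hence k = 1/CV² = 1.21.
Then β = k/mean = 1.21/32.3 = 0.0374.

k ≈ 1.21, β ≈ 0.0374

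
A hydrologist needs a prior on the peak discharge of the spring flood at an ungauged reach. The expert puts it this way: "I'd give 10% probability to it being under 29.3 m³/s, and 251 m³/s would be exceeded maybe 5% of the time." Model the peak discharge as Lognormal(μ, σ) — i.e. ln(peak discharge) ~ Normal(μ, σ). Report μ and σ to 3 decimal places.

μ ≈ 4.318, σ ≈ 0.734

If T ~ Lognormal(μ,σ) then ln T ~ Normal(μ,σ), so the p-quantile of ln T is μ + z_p·σ.
ln(29.3) = 3.378 and ln(251) = 5.525; z_{0.1} = -1.282, z_{0.95} = 1.645.
σ = (5.525 − 3.378)/(1.645 − (-1.282)) = 0.734.
μ = 3.378 − (-1.282)·0.734 = 4.318.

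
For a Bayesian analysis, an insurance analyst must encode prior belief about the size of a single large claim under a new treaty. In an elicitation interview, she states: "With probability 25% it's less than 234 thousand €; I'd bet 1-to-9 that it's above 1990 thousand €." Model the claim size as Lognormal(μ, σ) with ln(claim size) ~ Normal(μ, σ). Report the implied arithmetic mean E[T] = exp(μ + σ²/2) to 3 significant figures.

E[T] ≈ 891 thousand €

If T ~ Lognormal(μ,σ) then ln T ~ Normal(μ,σ), so the p-quantile of ln T is μ + z_p·σ.
ln(234) = 5.455 and ln(1990) = 7.596; z_{0.25} = -0.6745, z_{0.9} = 1.282.
σ = (7.596 − 5.455)/(1.282 − (-0.6745)) = 1.094.
μ = 5.455 − (-0.6745)·1.094 = 6.193.
E[T] = exp(μ + σ²/2) = exp(6.193 + 0.5988) = 891 thousand €.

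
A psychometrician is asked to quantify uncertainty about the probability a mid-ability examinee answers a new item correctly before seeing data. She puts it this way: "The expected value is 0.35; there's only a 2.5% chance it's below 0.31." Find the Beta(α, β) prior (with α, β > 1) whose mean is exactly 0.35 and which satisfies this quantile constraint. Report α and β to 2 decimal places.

α ≈ 185.63, β ≈ 344.74

With mean 0.35 fixed, write α = 0.35s, β = 0.65s where s = α+β.
Need P(θ < 0.31) = 0.025 under Beta(0.35s, 0.65s). Normal approximation: (q−m)/√(m(1−m)/s) ≈ z_{0.025} = -1.96, so s ≈ 0.35·0.65·(-1.96)²/(0.31−0.35)² = 546.2.
At s = 546.2: P(θ<0.31) ≈ 0.023. Adjusting to match 0.025 gives s ≈ 530.37.
So α = 0.35·530.37 ≈ 185.63, β = 0.65·530.37 ≈ 344.74.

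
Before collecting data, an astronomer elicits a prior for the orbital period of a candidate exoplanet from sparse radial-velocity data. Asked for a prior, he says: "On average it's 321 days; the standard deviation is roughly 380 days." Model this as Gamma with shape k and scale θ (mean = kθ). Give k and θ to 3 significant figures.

For Gamma(k, scale θ): mean = kθ, variance = kθ², so CV = 1/√k.
CV = SD/mean = 380/321 = 1.184, hence k = 1/CV² = 0.714.
Then θ = mean/k = 321/0.714 = 450.

k ≈ 0.714, θ ≈ 450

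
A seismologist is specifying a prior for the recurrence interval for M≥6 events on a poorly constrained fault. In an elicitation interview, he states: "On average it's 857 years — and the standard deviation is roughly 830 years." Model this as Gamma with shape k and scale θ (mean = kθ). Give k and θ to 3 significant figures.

For Gamma(k, scale θ): mean = kθ, variance = kθ², so CV = 1/√k.
CV = SD/mean = 830/857 = 0.9685, hence k = 1/CV² = 1.07.
Then θ = mean/k = 857/1.07 = 804.

k ≈ 1.07, θ ≈ 804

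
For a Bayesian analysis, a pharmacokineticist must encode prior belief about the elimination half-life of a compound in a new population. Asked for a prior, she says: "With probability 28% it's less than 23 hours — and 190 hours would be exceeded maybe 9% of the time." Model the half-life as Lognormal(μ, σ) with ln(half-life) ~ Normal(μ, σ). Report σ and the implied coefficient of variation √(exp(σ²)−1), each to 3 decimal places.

σ ≈ 1.098, CV ≈ 1.529

If T ~ Lognormal(μ,σ) then ln T ~ Normal(μ,σ), so the p-quantile of ln T is μ + z_p·σ.
ln(23) = 3.135 and ln(190) = 5.247; z_{0.28} = -0.5828, z_{0.91} = 1.341.
σ = (5.247 − 3.135)/(1.341 − (-0.5828)) = 1.098.
μ = 3.135 − (-0.5828)·1.098 = 3.775.
CV = √(exp(σ²)−1) = √(exp(1.2049)−1) = 1.529.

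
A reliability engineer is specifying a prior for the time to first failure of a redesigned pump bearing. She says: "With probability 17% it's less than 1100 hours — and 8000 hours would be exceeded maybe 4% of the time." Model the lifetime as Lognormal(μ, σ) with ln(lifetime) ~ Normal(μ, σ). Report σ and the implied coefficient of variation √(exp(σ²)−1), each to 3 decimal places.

If T ~ Lognormal(μ,σ) then ln T ~ Normal(μ,σ), so the p-quantile of ln T is μ + z_p·σ.
ln(1100) = 7.003 and ln(8000) = 8.987; z_{0.17} = -0.9542, z_{0.96} = 1.751.
σ = (8.987 − 7.003)/(1.751 − (-0.9542)) = 0.734.
μ = 7.003 − (-0.9542)·0.734 = 7.703.
CV = √(exp(σ²)−1) = √(exp(0.5381)−1) = 0.844.

σ ≈ 0.734, CV ≈ 0.844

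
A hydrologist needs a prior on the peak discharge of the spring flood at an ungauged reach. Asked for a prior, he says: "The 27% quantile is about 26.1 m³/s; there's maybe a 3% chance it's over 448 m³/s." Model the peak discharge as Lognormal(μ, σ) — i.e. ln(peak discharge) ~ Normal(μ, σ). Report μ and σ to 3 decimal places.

If T ~ Lognormal(μ,σ) then ln T ~ Normal(μ,σ), so the p-quantile of ln T is μ + z_p·σ.
ln(26.1) = 3.262 and ln(448) = 6.105; z_{0.27} = -0.6128, z_{0.97} = 1.881.
σ = (6.105 − 3.262)/(1.881 − (-0.6128)) = 1.140.
μ = 3.262 − (-0.6128)·1.140 = 3.961.

μ ≈ 3.961, σ ≈ 1.140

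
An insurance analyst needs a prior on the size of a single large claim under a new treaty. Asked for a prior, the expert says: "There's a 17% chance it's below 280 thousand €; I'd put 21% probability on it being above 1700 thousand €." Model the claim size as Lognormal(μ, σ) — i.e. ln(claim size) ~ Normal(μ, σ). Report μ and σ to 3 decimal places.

μ ≈ 6.612, σ ≈ 1.024

If T ~ Lognormal(μ,σ) then ln T ~ Normal(μ,σ), so the p-quantile of ln T is μ + z_p·σ.
ln(280) = 5.635 and ln(1700) = 7.438; z_{0.17} = -0.9542, z_{0.79} = 0.8064.
σ = (7.438 − 5.635)/(0.8064 − (-0.9542)) = 1.024.
μ = 5.635 − (-0.9542)·1.024 = 6.612.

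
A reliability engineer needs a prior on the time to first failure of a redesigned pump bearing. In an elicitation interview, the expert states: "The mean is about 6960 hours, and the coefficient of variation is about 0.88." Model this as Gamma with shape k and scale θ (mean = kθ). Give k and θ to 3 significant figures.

k ≈ 1.29, θ ≈ 5390

For Gamma(k, scale θ): mean = kθ, variance = kθ², so CV = 1/√k.
CV = 0.88, hence k = 1/CV² = 1.29.
Then θ = mean/k = 6960/1.29 = 5390.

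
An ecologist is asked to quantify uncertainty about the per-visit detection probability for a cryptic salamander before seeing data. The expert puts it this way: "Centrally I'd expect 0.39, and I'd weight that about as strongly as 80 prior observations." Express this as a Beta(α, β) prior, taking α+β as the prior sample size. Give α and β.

Under the effective-sample-size interpretation, Beta(α, β) has prior mean α/(α+β) and prior sample size α+β.
So α+β = 80 and α/(α+β) = 0.39, giving α = 0.39·80 = 31.2 and β = 80 − 31.2 = 48.8.

α = 31.2, β = 48.8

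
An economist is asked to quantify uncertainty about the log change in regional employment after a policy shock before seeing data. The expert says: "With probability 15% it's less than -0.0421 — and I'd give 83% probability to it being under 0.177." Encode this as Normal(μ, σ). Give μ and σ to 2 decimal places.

μ = 0.07, σ = 0.11

For Normal(μ,σ), the p-quantile is μ + z_p·σ. Here z_{0.15} = -1.036, z_{0.83} = 0.9542.
So -0.0421 = μ − 1.036σ and 0.177 = μ + 0.9542σ.
Subtracting: σ = (0.177 − -0.0421)/(0.9542 − (-1.036)) = 0.11.
Then μ = -0.0421 − (-1.036)·0.11 = 0.07.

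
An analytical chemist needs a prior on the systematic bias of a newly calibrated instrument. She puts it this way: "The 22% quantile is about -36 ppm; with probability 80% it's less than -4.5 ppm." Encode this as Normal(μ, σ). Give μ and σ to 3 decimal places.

For Normal(μ,σ), the p-quantile is μ + z_p·σ. Here z_{0.22} = -0.7722, z_{0.8} = 0.8416.
So -36 = μ − 0.7722σ and -4.5 = μ + 0.8416σ.
Subtracting: σ = (-4.5 − -36)/(0.8416 − (-0.7722)) = 19.519.
Then μ = -36 − (-0.7722)·19.519 = -20.928.

μ = -20.928, σ = 19.519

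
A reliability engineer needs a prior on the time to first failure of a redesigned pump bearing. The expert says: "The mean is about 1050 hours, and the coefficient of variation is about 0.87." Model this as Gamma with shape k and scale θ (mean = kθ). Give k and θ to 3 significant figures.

For Gamma(k, scale θ): mean = kθ, variance = kθ², so CV = 1/√k.
CV = 0.87, hence k = 1/CV² = 1.32.
Then θ = mean/k = 1050/1.32 = 795.

k ≈ 1.32, θ ≈ 795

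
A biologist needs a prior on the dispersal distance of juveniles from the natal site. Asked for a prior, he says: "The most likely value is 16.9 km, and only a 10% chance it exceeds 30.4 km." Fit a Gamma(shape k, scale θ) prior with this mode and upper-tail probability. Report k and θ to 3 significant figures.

k ≈ 6.52, θ ≈ 3.06

Gamma(k,θ) with k>1 has mode (k−1)θ, so θ = 16.9/(k−1).
Need P(X < 30.4) = 0.9 with θ tied to k this way. Start at k = 2, θ = 16.9: P(X<30.4) ≈ 0.537.
Too low — raise k to concentrate. Iterating converges to k ≈ 6.52.
Then θ = 16.9/(6.52−1) ≈ 3.06.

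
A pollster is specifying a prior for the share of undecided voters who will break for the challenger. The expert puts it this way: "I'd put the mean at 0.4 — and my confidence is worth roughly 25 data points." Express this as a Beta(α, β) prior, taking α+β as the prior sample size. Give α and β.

α = 10, β = 15

Under the effective-sample-size interpretation, Beta(α, β) has prior mean α/(α+β) and prior sample size α+β.
So α+β = 25 and α/(α+β) = 0.4, giving α = 0.4·25 = 10 and β = 25 − 10 = 15.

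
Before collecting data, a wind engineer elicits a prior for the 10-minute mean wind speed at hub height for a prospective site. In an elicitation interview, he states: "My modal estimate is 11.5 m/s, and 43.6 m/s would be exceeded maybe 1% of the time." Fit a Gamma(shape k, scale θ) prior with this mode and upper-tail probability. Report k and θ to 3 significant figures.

k ≈ 3.39, θ ≈ 4.82

Gamma(k,θ) with k>1 has mode (k−1)θ, so θ = 11.5/(k−1).
Need P(X < 43.6) = 0.99 with θ tied to k this way. Start at k = 2, θ = 11.5: P(X<43.6) ≈ 0.892.
Too low — raise k to concentrate. Iterating converges to k ≈ 3.39.
Then θ = 11.5/(3.39−1) ≈ 4.82.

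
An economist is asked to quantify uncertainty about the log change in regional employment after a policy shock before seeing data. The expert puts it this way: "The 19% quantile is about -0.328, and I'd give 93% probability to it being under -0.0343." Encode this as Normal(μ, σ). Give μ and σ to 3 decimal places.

For Normal(μ,σ), the p-quantile is μ + z_p·σ. Here z_{0.19} = -0.8779, z_{0.93} = 1.476.
So -0.328 = μ − 0.8779σ and -0.0343 = μ + 1.476σ.
Subtracting: σ = (-0.0343 − -0.328)/(1.476 − (-0.8779)) = 0.125.
Then μ = -0.328 − (-0.8779)·0.125 = -0.218.

μ = -0.218, σ = 0.125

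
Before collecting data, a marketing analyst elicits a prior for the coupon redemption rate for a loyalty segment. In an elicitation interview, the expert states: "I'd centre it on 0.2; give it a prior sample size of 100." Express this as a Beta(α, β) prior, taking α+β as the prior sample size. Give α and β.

α = 20, β = 80

Under the effective-sample-size interpretation, Beta(α, β) has prior mean α/(α+β) and prior sample size α+β.
So α+β = 100 and α/(α+β) = 0.2, giving α = 0.2·100 = 20 and β = 100 − 20 = 80.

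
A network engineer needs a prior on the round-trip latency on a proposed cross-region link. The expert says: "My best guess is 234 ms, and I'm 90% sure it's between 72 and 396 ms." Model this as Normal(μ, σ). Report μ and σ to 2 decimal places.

A symmetric 90% interval runs μ ± z·σ with z = 1.645.
Half-width = 162, so σ = 162/1.645 = 98.49.
μ is the stated best guess, 234.00.

μ = 234.00, σ = 98.49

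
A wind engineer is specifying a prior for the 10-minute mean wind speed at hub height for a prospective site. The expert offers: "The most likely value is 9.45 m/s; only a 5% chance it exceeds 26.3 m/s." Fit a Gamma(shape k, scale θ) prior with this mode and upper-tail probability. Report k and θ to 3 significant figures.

k ≈ 3.56, θ ≈ 3.7

Gamma(k,θ) with k>1 has mode (k−1)θ, so θ = 9.45/(k−1).
Need P(X < 26.3) = 0.95 with θ tied to k this way. Start at k = 2, θ = 9.45: P(X<26.3) ≈ 0.766.
Too low — raise k to concentrate. Iterating converges to k ≈ 3.56.
Then θ = 9.45/(3.56−1) ≈ 3.7.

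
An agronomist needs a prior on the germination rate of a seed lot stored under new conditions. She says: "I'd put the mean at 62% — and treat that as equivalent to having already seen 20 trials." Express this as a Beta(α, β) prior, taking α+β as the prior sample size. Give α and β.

Under the effective-sample-size interpretation, Beta(α, β) has prior mean α/(α+β) and prior sample size α+β.
So α+β = 20 and α/(α+β) = 0.62, giving α = 0.62·20 = 12.4 and β = 20 − 12.4 = 7.6.

α = 12.4, β = 7.6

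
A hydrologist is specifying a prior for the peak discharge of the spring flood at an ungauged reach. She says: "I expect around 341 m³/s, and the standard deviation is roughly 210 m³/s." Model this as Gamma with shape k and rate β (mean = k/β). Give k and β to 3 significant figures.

For Gamma(k, rate β): mean = k/β, variance = k/β², so CV = 1/√k.
CV = SD/mean = 210/341 = 0.6158, hence k = 1/CV² = 2.64.
Then β = k/mean = 2.64/341 = 0.00773.

k ≈ 2.64, β ≈ 0.00773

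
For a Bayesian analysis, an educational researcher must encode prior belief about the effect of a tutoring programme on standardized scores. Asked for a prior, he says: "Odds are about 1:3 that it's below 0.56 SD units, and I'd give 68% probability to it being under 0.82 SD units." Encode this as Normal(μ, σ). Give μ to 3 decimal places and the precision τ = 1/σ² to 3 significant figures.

μ = 0.714, τ = 19.3

For Normal(μ,σ), the p-quantile is μ + z_p·σ. Here z_{0.25} = -0.6745, z_{0.68} = 0.4677.
So 0.56 = μ − 0.6745σ and 0.82 = μ + 0.4677σ.
Subtracting: σ = (0.82 − 0.56)/(0.4677 − (-0.6745)) = 0.228.
Then μ = 0.56 − (-0.6745)·0.228 = 0.714.
Precision τ = 1/σ² = 1/0.2276² = 19.3.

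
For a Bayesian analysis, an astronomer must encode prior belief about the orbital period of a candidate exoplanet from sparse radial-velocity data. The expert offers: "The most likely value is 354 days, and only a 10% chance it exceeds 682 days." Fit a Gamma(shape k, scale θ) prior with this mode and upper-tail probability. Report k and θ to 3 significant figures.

k ≈ 5.45, θ ≈ 79.5

Gamma(k,θ) with k>1 has mode (k−1)θ, so θ = 354/(k−1).
Need P(X < 682) = 0.9 with θ tied to k this way. Start at k = 2, θ = 354: P(X<682) ≈ 0.574.
Too low — raise k to concentrate. Iterating converges to k ≈ 5.45.
Then θ = 354/(5.45−1) ≈ 79.5.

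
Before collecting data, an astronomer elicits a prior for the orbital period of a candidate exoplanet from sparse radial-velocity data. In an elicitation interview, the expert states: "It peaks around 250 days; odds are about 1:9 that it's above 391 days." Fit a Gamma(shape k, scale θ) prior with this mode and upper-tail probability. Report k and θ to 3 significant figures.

k ≈ 10.4, θ ≈ 26.7

Gamma(k,θ) with k>1 has mode (k−1)θ, so θ = 250/(k−1).
Need P(X < 391) = 0.9 with θ tied to k this way. Start at k = 2, θ = 250: P(X<391) ≈ 0.463.
Too low — raise k to concentrate. Iterating converges to k ≈ 10.4.
Then θ = 250/(10.4−1) ≈ 26.7.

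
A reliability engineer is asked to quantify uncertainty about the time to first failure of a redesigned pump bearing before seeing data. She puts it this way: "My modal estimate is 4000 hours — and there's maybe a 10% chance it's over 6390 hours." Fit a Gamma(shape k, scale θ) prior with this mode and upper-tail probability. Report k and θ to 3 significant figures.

Gamma(k,θ) with k>1 has mode (k−1)θ, so θ = 4000/(k−1).
Need P(X < 6390) = 0.9 with θ tied to k this way. Start at k = 2, θ = 4000: P(X<6390) ≈ 0.474.
Too low — raise k to concentrate. Iterating converges to k ≈ 9.56.
Then θ = 4000/(9.56−1) ≈ 467.

k ≈ 9.56, θ ≈ 467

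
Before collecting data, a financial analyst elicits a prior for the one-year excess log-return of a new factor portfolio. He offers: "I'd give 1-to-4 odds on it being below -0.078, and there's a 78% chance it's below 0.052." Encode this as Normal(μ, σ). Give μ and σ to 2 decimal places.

The p-quantile of Normal(μ,σ) is μ + z_p·σ, with z_{0.2} = -0.8416 and z_{0.78} = 0.7722.
Eliminate σ: μ = (z₂·x₁ − z₁·x₂)/(z₂ − z₁) = (0.7722·-0.078 − (-0.8416)·0.052)/1.614 = -0.01.
Then σ = (x₂ − x₁)/(z₂ − z₁) = (0.052 − -0.078)/1.614 = 0.08.

μ = -0.01, σ = 0.08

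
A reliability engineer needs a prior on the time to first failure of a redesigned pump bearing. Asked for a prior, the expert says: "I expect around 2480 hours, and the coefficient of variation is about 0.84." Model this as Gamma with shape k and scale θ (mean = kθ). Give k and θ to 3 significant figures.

For Gamma(k, scale θ): mean = kθ, variance = kθ², so CV = 1/√k.
CV = 0.84, hence k = 1/CV² = 1.42.
Then θ = mean/k = 2480/1.42 = 1750.

k ≈ 1.42, θ ≈ 1750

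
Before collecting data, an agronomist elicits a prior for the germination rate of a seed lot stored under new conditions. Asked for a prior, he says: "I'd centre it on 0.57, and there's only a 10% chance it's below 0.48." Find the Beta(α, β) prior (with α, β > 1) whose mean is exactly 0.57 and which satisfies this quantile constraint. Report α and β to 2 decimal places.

With mean 0.57 fixed, write α = 0.57s, β = 0.43s where s = α+β.
Need P(θ < 0.48) = 0.1 under Beta(0.57s, 0.43s). Normal approximation: (q−m)/√(m(1−m)/s) ≈ z_{0.1} = -1.28, so s ≈ 0.57·0.43·(-1.28)²/(0.48−0.57)² = 49.7.
At s = 49.7: P(θ<0.48) ≈ 0.101. Adjusting to match 0.1 gives s ≈ 50.03.
So α = 0.57·50.03 ≈ 28.52, β = 0.43·50.03 ≈ 21.51.

α ≈ 28.52, β ≈ 21.51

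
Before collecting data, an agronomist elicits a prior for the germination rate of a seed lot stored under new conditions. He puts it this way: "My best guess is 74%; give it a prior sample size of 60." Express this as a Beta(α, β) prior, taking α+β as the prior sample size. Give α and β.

α = 44.4, β = 15.6

Under the effective-sample-size interpretation, Beta(α, β) has prior mean α/(α+β) and prior sample size α+β.
So α+β = 60 and α/(α+β) = 0.74, giving α = 0.74·60 = 44.4 and β = 60 − 44.4 = 15.6.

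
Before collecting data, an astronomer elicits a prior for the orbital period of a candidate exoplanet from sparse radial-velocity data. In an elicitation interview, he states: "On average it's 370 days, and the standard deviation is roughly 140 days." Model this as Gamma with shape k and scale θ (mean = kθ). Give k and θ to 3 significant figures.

k ≈ 6.98, θ ≈ 53

For Gamma(k, scale θ): mean = kθ, variance = kθ², so CV = 1/√k.
CV = SD/mean = 140/370 = 0.3784, hence k = 1/CV² = 6.98.
Then θ = mean/k = 370/6.98 = 53.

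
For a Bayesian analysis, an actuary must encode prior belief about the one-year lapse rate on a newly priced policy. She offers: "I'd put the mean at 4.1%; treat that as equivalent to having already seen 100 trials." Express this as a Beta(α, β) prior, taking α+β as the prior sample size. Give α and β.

Under the effective-sample-size interpretation, Beta(α, β) has prior mean α/(α+β) and prior sample size α+β.
So α+β = 100 and α/(α+β) = 0.041, giving α = 0.041·100 = 4.1 and β = 100 − 4.1 = 95.9.

α = 4.1, β = 95.9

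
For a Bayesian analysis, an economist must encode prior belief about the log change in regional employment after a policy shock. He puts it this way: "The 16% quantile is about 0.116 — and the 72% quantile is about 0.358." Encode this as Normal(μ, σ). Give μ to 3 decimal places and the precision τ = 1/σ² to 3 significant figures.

μ = 0.269, τ = 42.5

The p-quantile of Normal(μ,σ) is μ + z_p·σ, with z_{0.16} = -0.9945 and z_{0.72} = 0.5828.
Eliminate σ: μ = (z₂·x₁ − z₁·x₂)/(z₂ − z₁) = (0.5828·0.116 − (-0.9945)·0.358)/1.577 = 0.269.
Then σ = (x₂ − x₁)/(z₂ − z₁) = (0.358 − 0.116)/1.577 = 0.153.
Precision τ = 1/σ² = 1/0.1534² = 42.5.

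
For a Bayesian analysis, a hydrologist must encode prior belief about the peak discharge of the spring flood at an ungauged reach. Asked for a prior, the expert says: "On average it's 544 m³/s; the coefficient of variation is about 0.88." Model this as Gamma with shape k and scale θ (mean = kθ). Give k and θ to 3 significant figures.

k ≈ 1.29, θ ≈ 421

For Gamma(k, scale θ): mean = kθ, variance = kθ², so CV = 1/√k.
CV = 0.88, hence k = 1/CV² = 1.29.
Then θ = mean/k = 544/1.29 = 421.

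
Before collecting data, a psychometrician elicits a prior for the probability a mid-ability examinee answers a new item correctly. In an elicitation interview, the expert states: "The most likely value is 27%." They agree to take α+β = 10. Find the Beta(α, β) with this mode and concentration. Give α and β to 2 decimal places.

α = 3.16, β = 6.84

For α,β > 1 the Beta mode is (α−1)/(α+β−2). With α+β = 10, the mode is (α−1)/8.
Set (α−1)/8 = 0.27 → α = 1 + 0.27·8 = 3.16.
β = 10 − α = 6.84.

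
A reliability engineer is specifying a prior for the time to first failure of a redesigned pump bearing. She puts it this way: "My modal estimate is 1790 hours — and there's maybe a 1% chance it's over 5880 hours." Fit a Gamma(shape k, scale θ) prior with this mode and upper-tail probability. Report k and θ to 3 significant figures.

Gamma(k,θ) with k>1 has mode (k−1)θ, so θ = 1790/(k−1).
Need P(X < 5880) = 0.99 with θ tied to k this way. Start at k = 2, θ = 1790: P(X<5880) ≈ 0.840.
Too low — raise k to concentrate. Iterating converges to k ≈ 4.11.
Then θ = 1790/(4.11−1) ≈ 575.

k ≈ 4.11, θ ≈ 575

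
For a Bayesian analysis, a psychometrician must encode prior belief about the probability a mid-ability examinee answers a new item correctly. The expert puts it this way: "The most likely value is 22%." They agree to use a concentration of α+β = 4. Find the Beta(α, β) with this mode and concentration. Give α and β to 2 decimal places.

α = 1.44, β = 2.56

For α,β > 1 the Beta mode is (α−1)/(α+β−2). With α+β = 4, the mode is (α−1)/2.
Set (α−1)/2 = 0.22 → α = 1 + 0.22·2 = 1.44.
β = 4 − α = 2.56.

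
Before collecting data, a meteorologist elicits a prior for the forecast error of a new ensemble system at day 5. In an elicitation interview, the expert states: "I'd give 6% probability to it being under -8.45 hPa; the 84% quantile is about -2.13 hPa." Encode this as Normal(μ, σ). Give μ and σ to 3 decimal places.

μ = -4.595, σ = 2.479

For Normal(μ,σ), the p-quantile is μ + z_p·σ. Here z_{0.06} = -1.555, z_{0.84} = 0.9945.
So -8.45 = μ − 1.555σ and -2.13 = μ + 0.9945σ.
Subtracting: σ = (-2.13 − -8.45)/(0.9945 − (-1.555)) = 2.479.
Then μ = -8.45 − (-1.555)·2.479 = -4.595.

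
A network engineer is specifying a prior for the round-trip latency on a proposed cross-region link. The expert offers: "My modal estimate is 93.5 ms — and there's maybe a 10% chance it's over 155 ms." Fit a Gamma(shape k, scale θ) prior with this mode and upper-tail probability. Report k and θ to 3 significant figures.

k ≈ 8.39, θ ≈ 12.7

Gamma(k,θ) with k>1 has mode (k−1)θ, so θ = 93.5/(k−1).
Need P(X < 155) = 0.9 with θ tied to k this way. Start at k = 2, θ = 93.5: P(X<155) ≈ 0.494.
Too low — raise k to concentrate. Iterating converges to k ≈ 8.39.
Then θ = 93.5/(8.39−1) ≈ 12.7.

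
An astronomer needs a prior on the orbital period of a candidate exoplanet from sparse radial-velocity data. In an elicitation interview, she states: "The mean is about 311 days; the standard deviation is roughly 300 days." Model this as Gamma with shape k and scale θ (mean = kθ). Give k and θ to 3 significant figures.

For Gamma(k, scale θ): mean = kθ, variance = kθ², so CV = 1/√k.
CV = SD/mean = 300/311 = 0.9646, hence k = 1/CV² = 1.07.
Then θ = mean/k = 311/1.07 = 289.

k ≈ 1.07, θ ≈ 289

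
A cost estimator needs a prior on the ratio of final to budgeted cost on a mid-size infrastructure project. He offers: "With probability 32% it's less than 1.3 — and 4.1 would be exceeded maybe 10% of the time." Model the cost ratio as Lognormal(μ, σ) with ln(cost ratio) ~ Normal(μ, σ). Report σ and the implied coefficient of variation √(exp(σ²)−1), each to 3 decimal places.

σ ≈ 0.657, CV ≈ 0.734

If T ~ Lognormal(μ,σ) then ln T ~ Normal(μ,σ), so the p-quantile of ln T is μ + z_p·σ.
ln(1.3) = 0.2624 and ln(4.1) = 1.411; z_{0.32} = -0.4677, z_{0.9} = 1.282.
σ = (1.411 − 0.2624)/(1.282 − (-0.4677)) = 0.657.
μ = 0.2624 − (-0.4677)·0.657 = 0.569.
CV = √(exp(σ²)−1) = √(exp(0.4312)−1) = 0.734.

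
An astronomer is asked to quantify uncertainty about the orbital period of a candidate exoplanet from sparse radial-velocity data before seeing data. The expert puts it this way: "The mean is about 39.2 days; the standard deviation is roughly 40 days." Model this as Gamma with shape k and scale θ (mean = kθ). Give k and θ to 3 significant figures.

k ≈ 0.96, θ ≈ 40.8

For Gamma(k, scale θ): mean = kθ, variance = kθ², so CV = 1/√k.
CV = SD/mean = 40/39.2 = 1.02, hence k = 1/CV² = 0.96.
Then θ = mean/k = 39.2/0.96 = 40.8.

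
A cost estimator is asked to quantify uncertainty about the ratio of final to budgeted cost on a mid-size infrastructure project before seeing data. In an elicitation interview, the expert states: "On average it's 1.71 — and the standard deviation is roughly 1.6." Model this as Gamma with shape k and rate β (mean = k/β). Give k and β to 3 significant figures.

For Gamma(k, rate β): mean = k/β, variance = k/β², so CV = 1/√k.
CV = SD/mean = 1.6/1.71 = 0.9357, hence k = 1/CV² = 1.14.
Then β = k/mean = 1.14/1.71 = 0.668.

k ≈ 1.14, β ≈ 0.668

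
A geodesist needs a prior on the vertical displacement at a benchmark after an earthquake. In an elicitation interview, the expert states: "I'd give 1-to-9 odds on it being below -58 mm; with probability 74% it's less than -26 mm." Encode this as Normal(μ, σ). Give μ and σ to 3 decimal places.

For Normal(μ,σ), the p-quantile is μ + z_p·σ. Here z_{0.1} = -1.282, z_{0.74} = 0.6433.
So -58 = μ − 1.282σ and -26 = μ + 0.6433σ.
Subtracting: σ = (-26 − -58)/(0.6433 − (-1.282)) = 16.624.
Then μ = -58 − (-1.282)·16.624 = -36.695.

μ = -36.695, σ = 16.624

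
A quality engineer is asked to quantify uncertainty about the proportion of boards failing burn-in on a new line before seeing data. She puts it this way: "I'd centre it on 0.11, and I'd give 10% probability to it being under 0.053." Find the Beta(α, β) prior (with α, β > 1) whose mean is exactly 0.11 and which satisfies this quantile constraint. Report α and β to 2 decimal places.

With mean 0.11 fixed, write α = 0.11s, β = 0.89s where s = α+β.
Need P(θ < 0.053) = 0.1 under Beta(0.11s, 0.89s). Normal approximation: (q−m)/√(m(1−m)/s) ≈ z_{0.1} = -1.28, so s ≈ 0.11·0.89·(-1.28)²/(0.053−0.11)² = 49.5.
At s = 49.5: P(θ<0.053) ≈ 0.074. Adjusting to match 0.1 gives s ≈ 40.59.
So α = 0.11·40.59 ≈ 4.47, β = 0.89·40.59 ≈ 36.13.

α ≈ 4.47, β ≈ 36.13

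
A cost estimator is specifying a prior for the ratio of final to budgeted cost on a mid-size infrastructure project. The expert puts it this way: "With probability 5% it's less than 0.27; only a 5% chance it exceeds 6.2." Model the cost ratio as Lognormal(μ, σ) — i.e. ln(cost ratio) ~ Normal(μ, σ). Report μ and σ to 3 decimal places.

If T ~ Lognormal(μ,σ) then ln T ~ Normal(μ,σ), so the p-quantile of ln T is μ + z_p·σ.
ln(0.27) = -1.309 and ln(6.2) = 1.825; z_{0.05} = -1.645, z_{0.95} = 1.645.
σ = (1.825 − -1.309)/(1.645 − (-1.645)) = 0.953.
μ = -1.309 − (-1.645)·0.953 = 0.258.

μ ≈ 0.258, σ ≈ 0.953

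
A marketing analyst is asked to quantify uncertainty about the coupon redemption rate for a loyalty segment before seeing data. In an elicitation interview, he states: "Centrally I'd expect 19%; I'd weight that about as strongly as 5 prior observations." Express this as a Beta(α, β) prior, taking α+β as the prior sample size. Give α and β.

Under the effective-sample-size interpretation, Beta(α, β) has prior mean α/(α+β) and prior sample size α+β.
So α+β = 5 and α/(α+β) = 0.19, giving α = 0.19·5 = 0.95 and β = 5 − 0.95 = 4.05.

α = 0.95, β = 4.05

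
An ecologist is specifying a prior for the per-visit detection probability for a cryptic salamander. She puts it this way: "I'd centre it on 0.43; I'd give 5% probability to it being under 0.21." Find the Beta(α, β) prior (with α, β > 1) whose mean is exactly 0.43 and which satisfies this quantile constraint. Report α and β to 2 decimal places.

With mean 0.43 fixed, write α = 0.43s, β = 0.57s where s = α+β.
Need P(θ < 0.21) = 0.05 under Beta(0.43s, 0.57s). Normal approximation: (q−m)/√(m(1−m)/s) ≈ z_{0.05} = -1.64, so s ≈ 0.43·0.57·(-1.64)²/(0.21−0.43)² = 13.7.
At s = 13.7: P(θ<0.21) ≈ 0.038. Adjusting to match 0.05 gives s ≈ 11.93.
So α = 0.43·11.93 ≈ 5.13, β = 0.57·11.93 ≈ 6.80.

α ≈ 5.13, β ≈ 6.80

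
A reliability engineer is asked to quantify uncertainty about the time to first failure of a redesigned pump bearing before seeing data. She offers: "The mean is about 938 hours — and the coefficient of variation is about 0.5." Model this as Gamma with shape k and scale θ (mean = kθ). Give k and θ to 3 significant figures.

For Gamma(k, scale θ): mean = kθ, variance = kθ², so CV = 1/√k.
CV = 0.5, hence k = 1/CV² = 4.
Then θ = mean/k = 938/4 = 234.

k ≈ 4, θ ≈ 234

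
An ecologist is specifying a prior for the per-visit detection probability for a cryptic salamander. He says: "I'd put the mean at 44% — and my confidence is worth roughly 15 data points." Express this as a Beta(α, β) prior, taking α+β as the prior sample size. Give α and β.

α = 6.6, β = 8.4

Under the effective-sample-size interpretation, Beta(α, β) has prior mean α/(α+β) and prior sample size α+β.
So α+β = 15 and α/(α+β) = 0.44, giving α = 0.44·15 = 6.6 and β = 15 − 6.6 = 8.4.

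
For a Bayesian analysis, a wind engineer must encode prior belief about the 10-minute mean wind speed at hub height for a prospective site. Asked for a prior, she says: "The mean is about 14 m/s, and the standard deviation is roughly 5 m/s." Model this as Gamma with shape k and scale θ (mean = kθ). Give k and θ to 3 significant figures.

For Gamma(k, scale θ): mean = kθ, variance = kθ², so CV = 1/√k.
CV = SD/mean = 5/14 = 0.3571, hence k = 1/CV² = 7.84.
Then θ = mean/k = 14/7.84 = 1.79.

k ≈ 7.84, θ ≈ 1.79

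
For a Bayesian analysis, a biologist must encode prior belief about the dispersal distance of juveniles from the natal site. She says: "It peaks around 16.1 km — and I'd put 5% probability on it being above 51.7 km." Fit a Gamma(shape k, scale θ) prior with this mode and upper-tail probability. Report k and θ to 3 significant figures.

k ≈ 2.93, θ ≈ 8.36

Gamma(k,θ) with k>1 has mode (k−1)θ, so θ = 16.1/(k−1).
Need P(X < 51.7) = 0.95 with θ tied to k this way. Start at k = 2, θ = 16.1: P(X<51.7) ≈ 0.830.
Too low — raise k to concentrate. Iterating converges to k ≈ 2.93.
Then θ = 16.1/(2.93−1) ≈ 8.36.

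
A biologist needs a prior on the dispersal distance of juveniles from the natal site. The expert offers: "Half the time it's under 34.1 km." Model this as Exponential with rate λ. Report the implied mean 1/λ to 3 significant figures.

mean ≈ 49.2 km

Exponential median = ln 2 / λ, so λ = ln 2 / 34.1 = 0.0203.
Mean = 1/λ = 49.2 km.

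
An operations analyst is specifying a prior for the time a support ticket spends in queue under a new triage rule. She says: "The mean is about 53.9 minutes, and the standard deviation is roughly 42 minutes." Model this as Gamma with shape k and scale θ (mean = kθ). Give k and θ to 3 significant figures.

k ≈ 1.65, θ ≈ 32.7

For Gamma(k, scale θ): mean = kθ, variance = kθ², so CV = 1/√k.
CV = SD/mean = 42/53.9 = 0.7792, hence k = 1/CV² = 1.65.
Then θ = mean/k = 53.9/1.65 = 32.7.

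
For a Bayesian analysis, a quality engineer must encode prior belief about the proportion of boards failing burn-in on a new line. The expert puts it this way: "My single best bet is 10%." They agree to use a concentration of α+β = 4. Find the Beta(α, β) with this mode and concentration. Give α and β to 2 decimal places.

For α,β > 1 the Beta mode is (α−1)/(α+β−2). With α+β = 4, the mode is (α−1)/2.
Set (α−1)/2 = 0.1 → α = 1 + 0.1·2 = 1.20.
β = 4 − α = 2.80.

α = 1.20, β = 2.80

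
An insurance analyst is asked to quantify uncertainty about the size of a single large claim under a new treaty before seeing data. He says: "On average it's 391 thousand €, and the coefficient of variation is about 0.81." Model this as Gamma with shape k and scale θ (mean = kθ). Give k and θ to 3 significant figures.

k ≈ 1.52, θ ≈ 257

For Gamma(k, scale θ): mean = kθ, variance = kθ², so CV = 1/√k.
CV = 0.81, hence k = 1/CV² = 1.52.
Then θ = mean/k = 391/1.52 = 257.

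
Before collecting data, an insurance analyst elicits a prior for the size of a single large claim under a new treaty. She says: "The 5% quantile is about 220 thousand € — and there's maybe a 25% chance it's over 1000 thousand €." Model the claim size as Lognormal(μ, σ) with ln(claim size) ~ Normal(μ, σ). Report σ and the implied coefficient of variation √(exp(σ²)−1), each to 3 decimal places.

If T ~ Lognormal(μ,σ) then ln T ~ Normal(μ,σ), so the p-quantile of ln T is μ + z_p·σ.
ln(220) = 5.394 and ln(1000) = 6.908; z_{0.05} = -1.645, z_{0.75} = 0.6745.
σ = (6.908 − 5.394)/(0.6745 − (-1.645)) = 0.653.
μ = 5.394 − (-1.645)·0.653 = 6.467.
CV = √(exp(σ²)−1) = √(exp(0.4262)−1) = 0.729.

σ ≈ 0.653, CV ≈ 0.729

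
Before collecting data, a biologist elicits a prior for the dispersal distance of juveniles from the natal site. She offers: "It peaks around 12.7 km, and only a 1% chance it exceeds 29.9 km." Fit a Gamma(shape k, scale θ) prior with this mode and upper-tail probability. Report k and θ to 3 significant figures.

k ≈ 7.48, θ ≈ 1.96

Gamma(k,θ) with k>1 has mode (k−1)θ, so θ = 12.7/(k−1).
Need P(X < 29.9) = 0.99 with θ tied to k this way. Start at k = 2, θ = 12.7: P(X<29.9) ≈ 0.681.
Too low — raise k to concentrate. Iterating converges to k ≈ 7.48.
Then θ = 12.7/(7.48−1) ≈ 1.96.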